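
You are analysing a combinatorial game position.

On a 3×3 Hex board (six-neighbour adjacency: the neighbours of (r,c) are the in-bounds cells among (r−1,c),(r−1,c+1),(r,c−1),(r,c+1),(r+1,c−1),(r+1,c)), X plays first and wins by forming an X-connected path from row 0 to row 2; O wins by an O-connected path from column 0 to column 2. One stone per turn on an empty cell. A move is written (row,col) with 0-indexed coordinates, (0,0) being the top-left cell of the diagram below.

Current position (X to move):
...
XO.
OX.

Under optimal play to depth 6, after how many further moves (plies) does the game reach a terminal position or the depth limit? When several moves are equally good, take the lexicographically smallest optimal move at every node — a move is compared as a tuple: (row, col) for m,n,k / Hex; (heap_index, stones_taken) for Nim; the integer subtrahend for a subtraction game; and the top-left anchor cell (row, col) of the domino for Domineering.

PV length from [.../XO./OX.]: 4 plies

[.../XO./OX.] X move#1: (0,0):-1/X../XO./OX.*, (0,1):-1/.X./XO./OX., (0,2):-1/..X/XO./OX., (1,2):-1/.../XOX/OX., (2,2):-1/.../XO./OXX
[X../XO./OX.] O move#2: (0,1):+1/XO./XO./OX.*, (0,2):+1/X.O/XO./OX., (1,2):+1/X../XOO/OX., (2,2):+1/X../XO./OXO
[XO./XO./OX.] X move#3: (0,2):-1/XOX/XO./OX.*, (1,2):-1/XO./XOX/OX., (2,2):-1/XO./XO./OXX
[XOX/XO./OX.] O move#4: (1,2):+1/XOX/XOO/OX.*, (2,2):-1/XOX/XO./OXO
[XOX/XOO/OX.] end (terminal -1, X#5); searched .../XO./OX. to 6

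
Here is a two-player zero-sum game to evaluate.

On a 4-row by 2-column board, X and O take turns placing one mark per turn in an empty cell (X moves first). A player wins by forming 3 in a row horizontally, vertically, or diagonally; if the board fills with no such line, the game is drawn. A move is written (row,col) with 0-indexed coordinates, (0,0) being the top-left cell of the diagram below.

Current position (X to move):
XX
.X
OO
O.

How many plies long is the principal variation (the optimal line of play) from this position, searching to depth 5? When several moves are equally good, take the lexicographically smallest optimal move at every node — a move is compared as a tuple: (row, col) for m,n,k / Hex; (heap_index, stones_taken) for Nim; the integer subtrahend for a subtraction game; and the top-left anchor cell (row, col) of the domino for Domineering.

PV length from [XX/.X/OO/O.]: 2 plies

p1 X@[XX/.X/OO/O.]: (1,0)[XX/XX/OO/O.]+0* (3,1)[XX/.X/OO/OX]-1
p2 O@[XX/XX/OO/O.]: (3,1)[XX/XX/OO/OO]+0*
p3 X@[XX/XX/OO/OO] terminal +0; root [XX/.X/OO/O.] d5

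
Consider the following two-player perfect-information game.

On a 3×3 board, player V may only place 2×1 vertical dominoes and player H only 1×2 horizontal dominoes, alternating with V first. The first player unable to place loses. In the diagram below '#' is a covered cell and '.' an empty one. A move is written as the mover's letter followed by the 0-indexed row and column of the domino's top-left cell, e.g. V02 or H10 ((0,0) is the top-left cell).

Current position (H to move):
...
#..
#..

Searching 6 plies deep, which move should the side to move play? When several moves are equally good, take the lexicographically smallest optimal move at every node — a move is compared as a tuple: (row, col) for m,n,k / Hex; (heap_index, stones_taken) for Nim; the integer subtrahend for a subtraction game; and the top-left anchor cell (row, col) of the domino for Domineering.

ply 1, H at .../#../#.. | H00=-1→##./#../#..; H01=-1→.##/#../#..; H11=+1→.../###/#..*; H21=-1→.../#../###
ply 2: .../###/#.. is terminal -1 (V); from .../#../#.. depth 6

H's best at [.../#../#..]: H11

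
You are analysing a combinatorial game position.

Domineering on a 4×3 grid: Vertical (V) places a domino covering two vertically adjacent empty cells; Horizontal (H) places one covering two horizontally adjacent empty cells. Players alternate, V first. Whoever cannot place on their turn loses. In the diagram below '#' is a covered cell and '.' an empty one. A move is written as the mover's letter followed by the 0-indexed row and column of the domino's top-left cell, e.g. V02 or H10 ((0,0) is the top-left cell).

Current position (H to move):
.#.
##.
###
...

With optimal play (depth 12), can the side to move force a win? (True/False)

[.#./##./###/...] H move#1: H30:-1/.#./##./###/##.*, H31:-1/.#./##./###/.##
[.#./##./###/##.] V move#2: V02:+1/.##/###/###/##.*
[.##/###/###/##.] end (terminal -1, H#3); searched .#./##./###/... to 12

H winning at [.#./##./###/...]: False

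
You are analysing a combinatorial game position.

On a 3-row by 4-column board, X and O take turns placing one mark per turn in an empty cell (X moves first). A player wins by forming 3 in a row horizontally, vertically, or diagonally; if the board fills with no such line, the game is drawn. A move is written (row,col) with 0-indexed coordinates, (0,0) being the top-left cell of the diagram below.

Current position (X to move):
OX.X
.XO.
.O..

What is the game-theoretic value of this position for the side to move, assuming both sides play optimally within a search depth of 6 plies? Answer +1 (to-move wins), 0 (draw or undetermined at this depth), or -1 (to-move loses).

p1 X@[OX.X/.XO./.O..]: (0,2)[OXXX/.XO./.O..]+1* (1,0)[OX.X/XXO./.O..]+0 (1,3)[OX.X/.XOX/.O..]+1 (2,0)[OX.X/.XO./XO..]+0 (2,2)[OX.X/.XO./.OX.]+0 (2,3)[OX.X/.XO./.O.X]+1
p2 O@[OXXX/.XO./.O..] terminal -1; root [OX.X/.XO./.O..] d6

value(OX.X/.XO./.O.., X) = +1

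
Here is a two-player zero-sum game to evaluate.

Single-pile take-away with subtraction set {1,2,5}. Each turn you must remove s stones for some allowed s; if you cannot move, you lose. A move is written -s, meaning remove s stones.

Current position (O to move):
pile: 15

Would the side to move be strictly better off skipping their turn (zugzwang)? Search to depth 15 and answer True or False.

ply 1, O at 15 | -1=-1→14*; -2=-1→13; -5=-1→10
ply 2, X at 14 | -1=-1→13; -2=+1→12*; -5=+1→9
ply 3, O at 12 | -1=-1→11*; -2=-1→10; -5=-1→7
ply 4, X at 11 | -1=-1→10; -2=+1→9*; -5=+1→6
ply 5, O at 9 | -1=-1→8*; -2=-1→7; -5=-1→4
ply 6, X at 8 | -1=-1→7; -2=+1→6*; -5=+1→3
ply 7, O at 6 | -1=-1→5*; -2=-1→4; -5=-1→1
ply 8, X at 5 | -1=-1→4; -2=+1→3*; -5=+1→0
ply 9, O at 3 | -1=-1→2*; -2=-1→1
ply 10, X at 2 | -1=-1→1; -2=+1→0*
ply 11: 0 is terminal -1 (O); from 15 depth 15
pass branch (X moves first from the same position):
  | ply 1, X at 15 | -1=-1→14*; -2=-1→13; -5=-1→10
  | ply 2, O at 14 | -1=-1→13; -2=+1→12*; -5=+1→9
  | ply 3, X at 12 | -1=-1→11*; -2=-1→10; -5=-1→7
  | ply 4, O at 11 | -1=-1→10; -2=+1→9*; -5=+1→6
  | ply 5, X at 9 | -1=-1→8*; -2=-1→7; -5=-1→4
  | ply 6, O at 8 | -1=-1→7; -2=+1→6*; -5=+1→3
  | ply 7, X at 6 | -1=-1→5*; -2=-1→4; -5=-1→1
  | ply 8, O at 5 | -1=-1→4; -2=+1→3*; -5=+1→0
  | ply 9, X at 3 | -1=-1→2*; -2=-1→1
  | ply 10, O at 2 | -1=-1→1; -2=+1→0*
  | ply 11: 0 is terminal -1 (X); from 15 depth 15
O moving scores -1; O passing scores +1

zugzwang(15, O) = True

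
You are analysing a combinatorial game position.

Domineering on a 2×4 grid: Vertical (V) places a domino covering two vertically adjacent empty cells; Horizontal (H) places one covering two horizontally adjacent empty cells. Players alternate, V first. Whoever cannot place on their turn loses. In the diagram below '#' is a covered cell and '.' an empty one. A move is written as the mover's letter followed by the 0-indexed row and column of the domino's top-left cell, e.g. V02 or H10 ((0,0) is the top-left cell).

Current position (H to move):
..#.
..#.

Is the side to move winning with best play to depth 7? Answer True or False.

H winning at [..#./..#.]: True

[..#./..#.] H move#1: H00:+1/###./..#.*, H10:+1/..#./###.
[###./..#.] V move#2: V03:-1/####/..##*
[####/..##] H move#3: H10:+1/####/####*
[####/####] end (terminal -1, V#4); searched ..#./..#. to 7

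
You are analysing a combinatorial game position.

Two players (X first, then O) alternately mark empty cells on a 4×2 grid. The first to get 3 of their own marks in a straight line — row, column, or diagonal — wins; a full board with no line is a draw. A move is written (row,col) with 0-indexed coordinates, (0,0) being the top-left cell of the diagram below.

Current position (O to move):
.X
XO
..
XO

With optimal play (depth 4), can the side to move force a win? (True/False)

O winning at [.X/XO/../XO]: True

[.X/XO/../XO] O move#1: (0,0):-1/OX/XO/../XO, (2,0):+0/.X/XO/O./XO, (2,1):+1/.X/XO/.O/XO*
[.X/XO/.O/XO] end (terminal -1, X#2); searched .X/XO/../XO to 4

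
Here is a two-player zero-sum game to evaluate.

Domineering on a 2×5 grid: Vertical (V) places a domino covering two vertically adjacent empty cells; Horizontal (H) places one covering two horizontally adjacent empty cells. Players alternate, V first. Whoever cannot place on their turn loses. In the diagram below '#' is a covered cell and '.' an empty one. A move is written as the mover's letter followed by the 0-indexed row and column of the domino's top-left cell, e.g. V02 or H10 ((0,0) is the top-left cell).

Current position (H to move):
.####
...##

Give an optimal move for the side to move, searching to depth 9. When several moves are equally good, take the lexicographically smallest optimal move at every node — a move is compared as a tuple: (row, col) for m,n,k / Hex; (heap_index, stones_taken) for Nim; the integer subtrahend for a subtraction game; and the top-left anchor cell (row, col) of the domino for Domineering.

H's best at [.####/...##]: H10

ply 1, H at .####/...## | H10=+1→.####/##.##*; H11=-1→.####/.####
ply 2: .####/##.## is terminal -1 (V); from .####/...## depth 9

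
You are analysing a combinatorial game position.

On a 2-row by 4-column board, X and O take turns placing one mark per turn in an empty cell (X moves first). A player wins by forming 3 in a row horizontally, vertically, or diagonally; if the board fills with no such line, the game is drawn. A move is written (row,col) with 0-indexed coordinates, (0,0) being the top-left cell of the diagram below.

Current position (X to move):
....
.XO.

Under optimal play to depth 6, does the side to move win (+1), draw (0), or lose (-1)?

p1 X@[..../.XO.]: (0,0)[X.../.XO.]+0* (0,1)[.X../.XO.]+0 (0,2)[..X./.XO.]+0 (0,3)[...X/.XO.]+0 (1,0)[..../XXO.]+0 (1,3)[..../.XOX]+0
p2 O@[X.../.XO.]: (0,1)[XO../.XO.]+0* (0,2)[X.O./.XO.]+0 (0,3)[X..O/.XO.]+0 (1,0)[X.../OXO.]+0 (1,3)[X.../.XOO]+0
p3 X@[XO../.XO.]: (0,2)[XOX./.XO.]+0* (0,3)[XO.X/.XO.]+0 (1,0)[XO../XXO.]+0 (1,3)[XO../.XOX]+0
p4 O@[XOX./.XO.]: (0,3)[XOXO/.XO.]+0* (1,0)[XOX./OXO.]+0 (1,3)[XOX./.XOO]+0
p5 X@[XOXO/.XO.]: (1,0)[XOXO/XXO.]+0* (1,3)[XOXO/.XOX]+0
p6 O@[XOXO/XXO.]: (1,3)[XOXO/XXOO]+0*
p7 X@[XOXO/XXOO] terminal +0; root [..../.XO.] d6

value(..../.XO., X) = 0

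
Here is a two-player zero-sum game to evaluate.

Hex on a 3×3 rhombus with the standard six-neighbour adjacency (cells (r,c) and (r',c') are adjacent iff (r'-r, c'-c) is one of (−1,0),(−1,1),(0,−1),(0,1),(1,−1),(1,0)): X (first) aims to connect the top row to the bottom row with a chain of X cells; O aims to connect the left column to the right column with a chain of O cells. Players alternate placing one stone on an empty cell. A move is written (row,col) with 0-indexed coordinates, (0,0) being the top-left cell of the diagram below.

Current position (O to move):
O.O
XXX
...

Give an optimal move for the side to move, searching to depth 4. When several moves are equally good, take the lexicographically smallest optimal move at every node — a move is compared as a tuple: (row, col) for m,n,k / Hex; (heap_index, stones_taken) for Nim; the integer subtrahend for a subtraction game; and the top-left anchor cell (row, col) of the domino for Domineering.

p1 O@[O.O/XXX/...]: (0,1)[OOO/XXX/...]+1* (2,0)[O.O/XXX/O..]-1 (2,1)[O.O/XXX/.O.]-1 (2,2)[O.O/XXX/..O]-1
p2 X@[OOO/XXX/...] terminal -1; root [O.O/XXX/...] d4

O's best at [O.O/XXX/...]: (0,1)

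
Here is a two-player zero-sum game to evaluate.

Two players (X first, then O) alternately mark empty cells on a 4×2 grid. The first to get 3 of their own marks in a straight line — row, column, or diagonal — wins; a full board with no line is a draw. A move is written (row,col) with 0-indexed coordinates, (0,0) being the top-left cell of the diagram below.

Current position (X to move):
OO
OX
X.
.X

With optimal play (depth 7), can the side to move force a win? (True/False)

[OO/OX/X./.X] X move#1: (2,1):+1/OO/OX/XX/.X*, (3,0):+0/OO/OX/X./XX
[OO/OX/XX/.X] end (terminal -1, O#2); searched OO/OX/X./.X to 7

X winning at [OO/OX/X./.X]: True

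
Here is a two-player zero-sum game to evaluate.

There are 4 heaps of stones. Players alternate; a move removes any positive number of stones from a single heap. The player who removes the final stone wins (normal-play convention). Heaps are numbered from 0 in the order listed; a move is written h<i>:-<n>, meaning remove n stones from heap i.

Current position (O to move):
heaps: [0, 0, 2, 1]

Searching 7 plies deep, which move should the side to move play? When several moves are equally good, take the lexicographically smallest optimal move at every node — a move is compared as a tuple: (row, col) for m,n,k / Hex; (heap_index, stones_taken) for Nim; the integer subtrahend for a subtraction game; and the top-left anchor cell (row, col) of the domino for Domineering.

O's best at [(0,0,2,1)]: h2:-1

ply 1, O at (0,0,2,1) | h2:-1=+1→(0,0,1,1)*; h2:-2=-1→(0,0,0,1); h3:-1=-1→(0,0,2,0)
ply 2, X at (0,0,1,1) | h2:-1=-1→(0,0,0,1)*; h3:-1=-1→(0,0,1,0)
ply 3, O at (0,0,0,1) | h3:-1=+1→(0,0,0,0)*
ply 4: (0,0,0,0) is terminal -1 (X); from (0,0,2,1) depth 7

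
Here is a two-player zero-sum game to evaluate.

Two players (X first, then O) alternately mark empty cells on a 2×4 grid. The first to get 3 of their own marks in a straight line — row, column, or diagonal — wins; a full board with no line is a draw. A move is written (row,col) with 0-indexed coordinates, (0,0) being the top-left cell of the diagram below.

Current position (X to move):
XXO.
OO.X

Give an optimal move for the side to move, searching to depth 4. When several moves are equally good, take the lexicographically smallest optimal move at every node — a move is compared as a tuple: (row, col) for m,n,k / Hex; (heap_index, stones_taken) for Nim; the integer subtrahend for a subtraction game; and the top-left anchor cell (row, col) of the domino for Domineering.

ply 1, X at XXO./OO.X | (0,3)=-1→XXOX/OO.X; (1,2)=+0→XXO./OOXX*
ply 2, O at XXO./OOXX | (0,3)=+0→XXOO/OOXX*
ply 3: XXOO/OOXX is terminal +0 (X); from XXO./OO.X depth 4

X's best at [XXO./OO.X]: (1,2)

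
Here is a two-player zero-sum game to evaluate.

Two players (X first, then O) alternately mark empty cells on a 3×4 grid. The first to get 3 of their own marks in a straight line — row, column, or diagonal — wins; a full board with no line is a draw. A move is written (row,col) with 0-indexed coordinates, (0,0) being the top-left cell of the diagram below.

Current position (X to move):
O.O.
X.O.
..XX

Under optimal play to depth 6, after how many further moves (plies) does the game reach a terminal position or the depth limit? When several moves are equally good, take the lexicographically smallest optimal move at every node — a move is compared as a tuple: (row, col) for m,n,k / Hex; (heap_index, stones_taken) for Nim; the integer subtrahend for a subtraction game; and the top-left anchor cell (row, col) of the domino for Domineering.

PV length from [O.O./X.O./..XX]: 1 ply

ply 1, X at O.O./X.O./..XX | (0,1)=+0→OXO./X.O./..XX; (0,3)=-1→O.OX/X.O./..XX; (1,1)=-1→O.O./XXO./..XX; (1,3)=-1→O.O./X.OX/..XX; (2,0)=-1→O.O./X.O./X.XX; (2,1)=+1→O.O./X.O./.XXX*
ply 2: O.O./X.O./.XXX is terminal -1 (O); from O.O./X.O./..XX depth 6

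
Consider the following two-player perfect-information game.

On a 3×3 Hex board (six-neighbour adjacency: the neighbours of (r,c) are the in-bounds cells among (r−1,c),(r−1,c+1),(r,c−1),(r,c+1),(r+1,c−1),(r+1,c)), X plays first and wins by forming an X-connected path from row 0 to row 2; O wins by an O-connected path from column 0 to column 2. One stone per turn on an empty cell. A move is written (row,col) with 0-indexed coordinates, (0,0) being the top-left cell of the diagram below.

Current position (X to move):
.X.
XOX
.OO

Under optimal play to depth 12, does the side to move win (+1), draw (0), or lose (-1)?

ply 1, X at .X./XOX/.OO | (0,0)=-1→XX./XOX/.OO; (0,2)=-1→.XX/XOX/.OO; (2,0)=+1→.X./XOX/XOO*
ply 2: .X./XOX/XOO is terminal -1 (O); from .X./XOX/.OO depth 12

value(.X./XOX/.OO, X) = +1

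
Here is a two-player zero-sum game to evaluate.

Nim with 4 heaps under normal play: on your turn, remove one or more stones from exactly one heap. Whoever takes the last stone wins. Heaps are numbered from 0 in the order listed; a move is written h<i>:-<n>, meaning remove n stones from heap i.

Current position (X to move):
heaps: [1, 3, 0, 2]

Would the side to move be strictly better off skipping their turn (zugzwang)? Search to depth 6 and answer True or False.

[(1,3,0,2)] X move#1: h0:-1:-1/(0,3,0,2)*, h1:-1:-1/(1,2,0,2), h1:-2:-1/(1,1,0,2), h1:-3:-1/(1,0,0,2), h3:-1:-1/(1,3,0,1), h3:-2:-1/(1,3,0,0)
[(0,3,0,2)] O move#2: h1:-1:+1/(0,2,0,2)*, h1:-2:-1/(0,1,0,2), h1:-3:-1/(0,0,0,2), h3:-1:-1/(0,3,0,1), h3:-2:-1/(0,3,0,0)
[(0,2,0,2)] X move#3: h1:-1:-1/(0,1,0,2)*, h1:-2:-1/(0,0,0,2), h3:-1:-1/(0,2,0,1), h3:-2:-1/(0,2,0,0)
[(0,1,0,2)] O move#4: h1:-1:-1/(0,0,0,2), h3:-1:+1/(0,1,0,1)*, h3:-2:-1/(0,1,0,0)
[(0,1,0,1)] X move#5: h1:-1:-1/(0,0,0,1)*, h3:-1:-1/(0,1,0,0)
[(0,0,0,1)] O move#6: h3:-1:+1/(0,0,0,0)*
[(0,0,0,0)] end (terminal -1, X#7); searched (1,3,0,2) to 6
pass branch (O moves first from the same position):
  | [(1,3,0,2)] O move#1: h0:-1:-1/(0,3,0,2)*, h1:-1:-1/(1,2,0,2), h1:-2:-1/(1,1,0,2), h1:-3:-1/(1,0,0,2), h3:-1:-1/(1,3,0,1), h3:-2:-1/(1,3,0,0)
  | [(0,3,0,2)] X move#2: h1:-1:+1/(0,2,0,2)*, h1:-2:-1/(0,1,0,2), h1:-3:-1/(0,0,0,2), h3:-1:-1/(0,3,0,1), h3:-2:-1/(0,3,0,0)
  | [(0,2,0,2)] O move#3: h1:-1:-1/(0,1,0,2)*, h1:-2:-1/(0,0,0,2), h3:-1:-1/(0,2,0,1), h3:-2:-1/(0,2,0,0)
  | [(0,1,0,2)] X move#4: h1:-1:-1/(0,0,0,2), h3:-1:+1/(0,1,0,1)*, h3:-2:-1/(0,1,0,0)
  | [(0,1,0,1)] O move#5: h1:-1:-1/(0,0,0,1)*, h3:-1:-1/(0,1,0,0)
  | [(0,0,0,1)] X move#6: h3:-1:+1/(0,0,0,0)*
  | [(0,0,0,0)] end (terminal -1, O#7); searched (1,3,0,2) to 6
X moving scores -1; X passing scores +1

zugzwang((1,3,0,2), X) = True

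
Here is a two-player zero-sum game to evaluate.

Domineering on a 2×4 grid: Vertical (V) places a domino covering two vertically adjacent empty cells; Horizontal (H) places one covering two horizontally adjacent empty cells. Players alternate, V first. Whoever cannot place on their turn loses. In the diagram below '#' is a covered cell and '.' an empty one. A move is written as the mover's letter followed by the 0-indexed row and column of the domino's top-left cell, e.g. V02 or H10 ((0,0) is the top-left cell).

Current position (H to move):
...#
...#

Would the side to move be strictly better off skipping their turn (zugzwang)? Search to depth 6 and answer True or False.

zugzwang(...#/...#, H) = False

[...#/...#] H move#1: H00:+1/##.#/...#*, H01:+1/.###/...#, H10:+1/...#/##.#, H11:+1/...#/.###
[##.#/...#] V move#2: V02:-1/####/..##*
[####/..##] H move#3: H10:+1/####/####*
[####/####] end (terminal -1, V#4); searched ...#/...# to 6
suppose H passes — search the same position with V to move:
pass> [...#/...#] V move#1: V00:-1/#..#/#..#, V01:+1/.#.#/.#.#*, V02:-1/..##/..##
pass> [.#.#/.#.#] end (terminal -1, H#2); searched ...#/...# to 6
for H: play +1, pass -1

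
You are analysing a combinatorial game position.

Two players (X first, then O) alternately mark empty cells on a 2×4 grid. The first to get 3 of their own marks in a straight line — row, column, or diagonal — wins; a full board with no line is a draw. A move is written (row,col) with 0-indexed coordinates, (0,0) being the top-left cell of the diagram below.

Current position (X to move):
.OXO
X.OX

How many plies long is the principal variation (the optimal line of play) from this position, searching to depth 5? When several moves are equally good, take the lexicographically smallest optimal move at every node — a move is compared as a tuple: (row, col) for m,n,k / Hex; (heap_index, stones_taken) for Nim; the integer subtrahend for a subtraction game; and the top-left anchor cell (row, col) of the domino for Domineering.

PV length from [.OXO/X.OX]: 2 plies

ply 1, X at .OXO/X.OX | (0,0)=+0→XOXO/X.OX*; (1,1)=+0→.OXO/XXOX
ply 2, O at XOXO/X.OX | (1,1)=+0→XOXO/XOOX*
ply 3: XOXO/XOOX is terminal +0 (X); from .OXO/X.OX depth 5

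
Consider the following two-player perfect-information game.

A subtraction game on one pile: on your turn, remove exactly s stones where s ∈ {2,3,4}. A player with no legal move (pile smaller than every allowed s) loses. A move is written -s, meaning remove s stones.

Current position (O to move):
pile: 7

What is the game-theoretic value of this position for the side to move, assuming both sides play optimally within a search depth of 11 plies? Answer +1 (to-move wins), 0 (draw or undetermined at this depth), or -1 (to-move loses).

[7] O move#1: -2:-1/5*, -3:-1/4, -4:-1/3
[5] X move#2: -2:-1/3, -3:-1/2, -4:+1/1*
[1] end (terminal -1, O#3); searched 7 to 11

value(7, O) = -1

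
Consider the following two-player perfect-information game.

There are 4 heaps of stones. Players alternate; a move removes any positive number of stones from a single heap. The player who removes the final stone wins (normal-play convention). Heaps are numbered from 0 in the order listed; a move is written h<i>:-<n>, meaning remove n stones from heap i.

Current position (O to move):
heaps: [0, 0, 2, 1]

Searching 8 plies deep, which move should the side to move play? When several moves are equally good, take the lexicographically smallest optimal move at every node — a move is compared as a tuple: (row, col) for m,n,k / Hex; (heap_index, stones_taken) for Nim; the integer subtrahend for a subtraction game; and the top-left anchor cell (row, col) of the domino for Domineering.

O's best at [(0,0,2,1)]: h2:-1

ply 1, O at (0,0,2,1) | h2:-1=+1→(0,0,1,1)*; h2:-2=-1→(0,0,0,1); h3:-1=-1→(0,0,2,0)
ply 2, X at (0,0,1,1) | h2:-1=-1→(0,0,0,1)*; h3:-1=-1→(0,0,1,0)
ply 3, O at (0,0,0,1) | h3:-1=+1→(0,0,0,0)*
ply 4: (0,0,0,0) is terminal -1 (X); from (0,0,2,1) depth 8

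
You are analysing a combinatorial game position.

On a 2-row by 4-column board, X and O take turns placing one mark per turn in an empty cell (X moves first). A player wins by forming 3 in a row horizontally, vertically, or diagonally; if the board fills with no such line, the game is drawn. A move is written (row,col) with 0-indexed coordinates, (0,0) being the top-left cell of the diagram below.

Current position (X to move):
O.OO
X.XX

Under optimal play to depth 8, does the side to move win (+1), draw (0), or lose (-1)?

p1 X@[O.OO/X.XX]: (0,1)[OXOO/X.XX]+0 (1,1)[O.OO/XXXX]+1*
p2 O@[O.OO/XXXX] terminal -1; root [O.OO/X.XX] d8

value(O.OO/X.XX, X) = +1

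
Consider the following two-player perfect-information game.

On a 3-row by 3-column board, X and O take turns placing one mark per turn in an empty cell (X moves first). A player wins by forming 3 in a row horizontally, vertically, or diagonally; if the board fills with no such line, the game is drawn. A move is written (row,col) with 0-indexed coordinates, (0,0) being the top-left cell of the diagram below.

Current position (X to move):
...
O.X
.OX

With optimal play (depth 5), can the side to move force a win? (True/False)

ply 1, X at .../O.X/.OX | (0,0)=+1→X../O.X/.OX*; (0,1)=+0→.X./O.X/.OX; (0,2)=+1→..X/O.X/.OX; (1,1)=+1→.../OXX/.OX; (2,0)=+0→.../O.X/XOX
ply 2, O at X../O.X/.OX | (0,1)=-1→XO./O.X/.OX*; (0,2)=-1→X.O/O.X/.OX; (1,1)=-1→X../OOX/.OX; (2,0)=-1→X../O.X/OOX
ply 3, X at XO./O.X/.OX | (0,2)=+1→XOX/O.X/.OX*; (1,1)=+1→XO./OXX/.OX; (2,0)=-1→XO./O.X/XOX
ply 4: XOX/O.X/.OX is terminal -1 (O); from .../O.X/.OX depth 5

X winning at [.../O.X/.OX]: True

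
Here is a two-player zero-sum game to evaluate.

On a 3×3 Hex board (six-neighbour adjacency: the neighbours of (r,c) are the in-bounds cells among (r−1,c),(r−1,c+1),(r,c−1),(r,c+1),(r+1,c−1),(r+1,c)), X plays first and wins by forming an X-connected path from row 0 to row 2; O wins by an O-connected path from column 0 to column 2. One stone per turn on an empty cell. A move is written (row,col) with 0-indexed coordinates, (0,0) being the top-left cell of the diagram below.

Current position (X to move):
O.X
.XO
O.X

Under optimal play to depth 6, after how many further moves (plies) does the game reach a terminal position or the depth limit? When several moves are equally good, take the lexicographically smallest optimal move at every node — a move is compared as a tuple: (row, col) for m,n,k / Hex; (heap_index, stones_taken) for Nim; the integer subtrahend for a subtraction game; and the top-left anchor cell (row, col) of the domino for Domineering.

ply 1, X at O.X/.XO/O.X | (0,1)=-1→OXX/.XO/O.X; (1,0)=-1→O.X/XXO/O.X; (2,1)=+1→O.X/.XO/OXX*
ply 2: O.X/.XO/OXX is terminal -1 (O); from O.X/.XO/O.X depth 6

PV length from [O.X/.XO/O.X]: 1 ply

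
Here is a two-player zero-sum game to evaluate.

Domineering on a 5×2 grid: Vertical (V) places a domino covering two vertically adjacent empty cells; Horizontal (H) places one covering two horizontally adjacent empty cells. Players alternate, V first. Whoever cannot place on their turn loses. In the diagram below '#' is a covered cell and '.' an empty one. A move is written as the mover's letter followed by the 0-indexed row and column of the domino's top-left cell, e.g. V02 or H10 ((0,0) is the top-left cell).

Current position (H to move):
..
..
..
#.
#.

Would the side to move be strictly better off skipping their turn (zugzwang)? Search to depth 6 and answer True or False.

zugzwang(../../../#./#., H) = False

[../../../#./#.] H move#1: H00:-1/##/../../#./#., H10:+1/../##/../#./#.*, H20:-1/../../##/#./#.
[../##/../#./#.] V move#2: V21:-1/../##/.#/##/#.*, V31:-1/../##/../##/##
[../##/.#/##/#.] H move#3: H00:+1/##/##/.#/##/#.*
[##/##/.#/##/#.] end (terminal -1, V#4); searched ../../../#./#. to 6
suppose H passes — search the same position with V to move:
pass> [../../../#./#.] V move#1: V00:+1/#./#./../#./#.*, V01:+1/.#/.#/../#./#., V10:+1/../#./#./#./#., V11:+1/../.#/.#/#./#., V21:-1/../../.#/##/#., V31:-1/../../../##/##
pass> [#./#./../#./#.] H move#2: H20:-1/#./#./##/#./#.*
pass> [#./#./##/#./#.] V move#3: V01:+1/##/##/##/#./#.*, V31:+1/#./#./##/##/##
pass> [##/##/##/#./#.] end (terminal -1, H#4); searched ../../../#./#. to 6
for H: play +1, pass -1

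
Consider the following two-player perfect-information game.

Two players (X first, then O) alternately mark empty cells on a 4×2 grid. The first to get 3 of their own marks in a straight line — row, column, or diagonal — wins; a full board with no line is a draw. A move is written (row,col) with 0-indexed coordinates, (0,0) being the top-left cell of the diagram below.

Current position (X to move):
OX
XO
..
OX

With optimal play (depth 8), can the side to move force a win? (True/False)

X winning at [OX/XO/../OX]: False

[OX/XO/../OX] X move#1: (2,0):+0/OX/XO/X./OX*, (2,1):+0/OX/XO/.X/OX
[OX/XO/X./OX] O move#2: (2,1):+0/OX/XO/XO/OX*
[OX/XO/XO/OX] end (terminal +0, X#3); searched OX/XO/../OX to 8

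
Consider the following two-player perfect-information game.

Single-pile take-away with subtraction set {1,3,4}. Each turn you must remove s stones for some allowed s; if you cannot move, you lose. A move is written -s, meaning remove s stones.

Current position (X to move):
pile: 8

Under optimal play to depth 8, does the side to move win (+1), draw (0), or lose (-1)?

[8] X move#1: -1:+1/7*, -3:-1/5, -4:-1/4
[7] O move#2: -1:-1/6*, -3:-1/4, -4:-1/3
[6] X move#3: -1:-1/5, -3:-1/3, -4:+1/2*
[2] O move#4: -1:-1/1*
[1] X move#5: -1:+1/0*
[0] end (terminal -1, O#6); searched 8 to 8

value(8, X) = +1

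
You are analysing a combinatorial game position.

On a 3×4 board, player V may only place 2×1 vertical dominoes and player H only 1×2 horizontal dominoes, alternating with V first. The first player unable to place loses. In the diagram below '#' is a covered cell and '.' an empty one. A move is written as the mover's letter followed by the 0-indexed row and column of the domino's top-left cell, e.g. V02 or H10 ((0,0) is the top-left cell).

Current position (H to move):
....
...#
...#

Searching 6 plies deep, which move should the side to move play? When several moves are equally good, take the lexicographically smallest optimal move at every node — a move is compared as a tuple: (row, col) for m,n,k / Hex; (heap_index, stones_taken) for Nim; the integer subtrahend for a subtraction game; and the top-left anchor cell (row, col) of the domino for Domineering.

H's best at [..../...#/...#]: H10

p1 H@[..../...#/...#]: H00[##../...#/...#]-1 H01[.##./...#/...#]-1 H02[..##/...#/...#]-1 H10[..../##.#/...#]+1* H11[..../.###/...#]+1 H20[..../...#/##.#]-1 H21[..../...#/.###]-1
p2 V@[..../##.#/...#]: V02[..#./####/...#]-1* V12[..../####/..##]-1
p3 H@[..#./####/...#]: H00[###./####/...#]+1* H20[..#./####/##.#]+1 H21[..#./####/.###]+1
p4 V@[###./####/...#] terminal -1; root [..../...#/...#] d6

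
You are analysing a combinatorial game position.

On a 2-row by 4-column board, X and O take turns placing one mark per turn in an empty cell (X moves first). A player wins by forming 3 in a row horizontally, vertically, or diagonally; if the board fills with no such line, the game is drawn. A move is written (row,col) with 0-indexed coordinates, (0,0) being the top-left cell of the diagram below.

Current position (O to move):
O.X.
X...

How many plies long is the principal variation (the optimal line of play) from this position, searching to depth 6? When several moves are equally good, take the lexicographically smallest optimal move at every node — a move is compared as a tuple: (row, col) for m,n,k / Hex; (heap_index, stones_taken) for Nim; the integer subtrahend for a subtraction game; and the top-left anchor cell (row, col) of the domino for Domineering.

PV length from [O.X./X...]: 5 plies

p1 O@[O.X./X...]: (0,1)[OOX./X...]+0* (0,3)[O.XO/X...]+0 (1,1)[O.X./XO..]+0 (1,2)[O.X./X.O.]+0 (1,3)[O.X./X..O]+0
p2 X@[OOX./X...]: (0,3)[OOXX/X...]+0* (1,1)[OOX./XX..]+0 (1,2)[OOX./X.X.]+0 (1,3)[OOX./X..X]+0
p3 O@[OOXX/X...]: (1,1)[OOXX/XO..]+0* (1,2)[OOXX/X.O.]+0 (1,3)[OOXX/X..O]+0
p4 X@[OOXX/XO..]: (1,2)[OOXX/XOX.]+0* (1,3)[OOXX/XO.X]+0
p5 O@[OOXX/XOX.]: (1,3)[OOXX/XOXO]+0*
p6 X@[OOXX/XOXO] terminal +0; root [O.X./X...] d6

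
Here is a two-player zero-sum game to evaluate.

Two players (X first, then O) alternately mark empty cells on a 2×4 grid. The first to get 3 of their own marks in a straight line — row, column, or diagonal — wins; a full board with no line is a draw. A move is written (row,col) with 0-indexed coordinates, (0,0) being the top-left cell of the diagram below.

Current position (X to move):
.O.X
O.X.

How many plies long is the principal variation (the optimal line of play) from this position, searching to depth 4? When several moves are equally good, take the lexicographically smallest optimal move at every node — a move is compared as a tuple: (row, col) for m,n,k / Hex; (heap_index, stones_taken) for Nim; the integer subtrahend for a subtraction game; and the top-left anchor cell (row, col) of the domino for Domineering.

[.O.X/O.X.] X move#1: (0,0):+0/XO.X/O.X.*, (0,2):+0/.OXX/O.X., (1,1):+0/.O.X/OXX., (1,3):+0/.O.X/O.XX
[XO.X/O.X.] O move#2: (0,2):+0/XOOX/O.X.*, (1,1):+0/XO.X/OOX., (1,3):+0/XO.X/O.XO
[XOOX/O.X.] X move#3: (1,1):+0/XOOX/OXX.*, (1,3):+0/XOOX/O.XX
[XOOX/OXX.] O move#4: (1,3):+0/XOOX/OXXO*
[XOOX/OXXO] end (terminal +0, X#5); searched .O.X/O.X. to 4

PV length from [.O.X/O.X.]: 4 plies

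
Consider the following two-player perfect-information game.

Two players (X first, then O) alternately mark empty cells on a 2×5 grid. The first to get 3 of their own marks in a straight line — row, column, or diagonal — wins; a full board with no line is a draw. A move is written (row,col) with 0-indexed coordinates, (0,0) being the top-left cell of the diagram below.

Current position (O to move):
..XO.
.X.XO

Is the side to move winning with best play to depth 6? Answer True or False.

O winning at [..XO./.X.XO]: False

[..XO./.X.XO] O move#1: (0,0):-1/O.XO./.X.XO, (0,1):-1/.OXO./.X.XO, (0,4):-1/..XOO/.X.XO, (1,0):-1/..XO./OX.XO, (1,2):+0/..XO./.XOXO*
[..XO./.XOXO] X move#2: (0,0):+0/X.XO./.XOXO*, (0,1):+0/.XXO./.XOXO, (0,4):+0/..XOX/.XOXO, (1,0):+0/..XO./XXOXO
[X.XO./.XOXO] O move#3: (0,1):+0/XOXO./.XOXO*, (0,4):-1/X.XOO/.XOXO, (1,0):-1/X.XO./OXOXO
[XOXO./.XOXO] X move#4: (0,4):+0/XOXOX/.XOXO*, (1,0):+0/XOXO./XXOXO
[XOXOX/.XOXO] O move#5: (1,0):+0/XOXOX/OXOXO*
[XOXOX/OXOXO] end (terminal +0, X#6); searched ..XO./.X.XO to 6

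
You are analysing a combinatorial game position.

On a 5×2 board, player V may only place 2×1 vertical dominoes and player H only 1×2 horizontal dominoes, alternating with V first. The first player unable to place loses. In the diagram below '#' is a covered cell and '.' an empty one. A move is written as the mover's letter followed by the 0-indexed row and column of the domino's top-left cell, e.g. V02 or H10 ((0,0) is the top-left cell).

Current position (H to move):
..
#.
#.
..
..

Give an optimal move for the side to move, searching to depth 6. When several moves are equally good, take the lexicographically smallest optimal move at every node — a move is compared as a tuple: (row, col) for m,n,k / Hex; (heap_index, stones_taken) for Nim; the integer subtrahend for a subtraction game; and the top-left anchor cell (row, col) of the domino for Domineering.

H's best at [../#./#./../..]: H30

[../#./#./../..] H move#1: H00:-1/##/#./#./../.., H30:+1/../#./#./##/..*, H40:+1/../#./#./../##
[../#./#./##/..] V move#2: V01:-1/.#/##/#./##/..*, V11:-1/../##/##/##/..
[.#/##/#./##/..] H move#3: H40:+1/.#/##/#./##/##*
[.#/##/#./##/##] end (terminal -1, V#4); searched ../#./#./../.. to 6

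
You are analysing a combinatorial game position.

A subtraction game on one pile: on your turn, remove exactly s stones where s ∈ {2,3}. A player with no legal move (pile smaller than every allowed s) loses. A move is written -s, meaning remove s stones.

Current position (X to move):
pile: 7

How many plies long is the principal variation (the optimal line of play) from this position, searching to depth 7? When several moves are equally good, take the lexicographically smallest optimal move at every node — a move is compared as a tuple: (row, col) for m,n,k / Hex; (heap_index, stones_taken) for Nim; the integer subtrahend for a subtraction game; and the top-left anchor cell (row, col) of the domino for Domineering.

PV length from [7]: 3 plies

ply 1, X at 7 | -2=+1→5*; -3=-1→4
ply 2, O at 5 | -2=-1→3*; -3=-1→2
ply 3, X at 3 | -2=+1→1*; -3=+1→0
ply 4: 1 is terminal -1 (O); from 7 depth 7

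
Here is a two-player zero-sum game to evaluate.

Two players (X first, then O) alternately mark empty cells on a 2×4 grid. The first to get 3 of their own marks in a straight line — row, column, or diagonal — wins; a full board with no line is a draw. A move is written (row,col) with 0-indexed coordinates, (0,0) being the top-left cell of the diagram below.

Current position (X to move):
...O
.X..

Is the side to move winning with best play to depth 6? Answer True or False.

X winning at [...O/.X..]: True

p1 X@[...O/.X..]: (0,0)[X..O/.X..]+0 (0,1)[.X.O/.X..]+0 (0,2)[..XO/.X..]+0 (1,0)[...O/XX..]+0 (1,2)[...O/.XX.]+1* (1,3)[...O/.X.X]+0
p2 O@[...O/.XX.]: (0,0)[O..O/.XX.]-1* (0,1)[.O.O/.XX.]-1 (0,2)[..OO/.XX.]-1 (1,0)[...O/OXX.]-1 (1,3)[...O/.XXO]-1
p3 X@[O..O/.XX.]: (0,1)[OX.O/.XX.]+1* (0,2)[O.XO/.XX.]+1 (1,0)[O..O/XXX.]+1 (1,3)[O..O/.XXX]+1
p4 O@[OX.O/.XX.]: (0,2)[OXOO/.XX.]-1* (1,0)[OX.O/OXX.]-1 (1,3)[OX.O/.XXO]-1
p5 X@[OXOO/.XX.]: (1,0)[OXOO/XXX.]+1* (1,3)[OXOO/.XXX]+1
p6 O@[OXOO/XXX.] terminal -1; root [...O/.X..] d6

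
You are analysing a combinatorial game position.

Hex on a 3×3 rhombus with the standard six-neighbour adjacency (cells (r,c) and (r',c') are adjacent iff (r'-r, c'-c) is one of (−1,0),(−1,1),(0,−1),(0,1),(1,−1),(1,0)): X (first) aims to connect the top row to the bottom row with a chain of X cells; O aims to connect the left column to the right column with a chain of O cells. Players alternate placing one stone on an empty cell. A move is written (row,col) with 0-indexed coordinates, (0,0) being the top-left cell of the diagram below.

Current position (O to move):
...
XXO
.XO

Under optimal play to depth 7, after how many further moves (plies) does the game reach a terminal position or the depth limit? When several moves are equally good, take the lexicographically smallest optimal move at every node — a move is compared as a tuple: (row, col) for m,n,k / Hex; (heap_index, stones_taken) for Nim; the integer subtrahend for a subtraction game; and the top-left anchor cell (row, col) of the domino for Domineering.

p1 O@[.../XXO/.XO]: (0,0)[O../XXO/.XO]-1* (0,1)[.O./XXO/.XO]-1 (0,2)[..O/XXO/.XO]-1 (2,0)[.../XXO/OXO]-1
p2 X@[O../XXO/.XO]: (0,1)[OX./XXO/.XO]+1* (0,2)[O.X/XXO/.XO]+1 (2,0)[O../XXO/XXO]+1
p3 O@[OX./XXO/.XO] terminal -1; root [.../XXO/.XO] d7

PV length from [.../XXO/.XO]: 2 plies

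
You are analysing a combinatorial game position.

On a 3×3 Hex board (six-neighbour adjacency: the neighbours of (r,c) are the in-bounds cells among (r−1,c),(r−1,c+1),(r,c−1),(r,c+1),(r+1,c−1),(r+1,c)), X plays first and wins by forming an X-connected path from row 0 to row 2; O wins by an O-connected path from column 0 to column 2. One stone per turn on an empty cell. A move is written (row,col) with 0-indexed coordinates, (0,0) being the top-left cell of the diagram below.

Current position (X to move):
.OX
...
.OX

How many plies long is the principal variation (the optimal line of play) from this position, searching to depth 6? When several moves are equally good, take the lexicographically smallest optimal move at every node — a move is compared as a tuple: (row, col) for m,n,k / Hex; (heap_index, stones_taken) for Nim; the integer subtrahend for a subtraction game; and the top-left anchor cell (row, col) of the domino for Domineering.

p1 X@[.OX/.../.OX]: (0,0)[XOX/.../.OX]+1* (1,0)[.OX/X../.OX]+1 (1,1)[.OX/.X./.OX]+1 (1,2)[.OX/..X/.OX]+1 (2,0)[.OX/.../XOX]+1
p2 O@[XOX/.../.OX]: (1,0)[XOX/O../.OX]-1* (1,1)[XOX/.O./.OX]-1 (1,2)[XOX/..O/.OX]-1 (2,0)[XOX/.../OOX]-1
p3 X@[XOX/O../.OX]: (1,1)[XOX/OX./.OX]+1* (1,2)[XOX/O.X/.OX]+1 (2,0)[XOX/O../XOX]+1
p4 O@[XOX/OX./.OX]: (1,2)[XOX/OXO/.OX]-1* (2,0)[XOX/OX./OOX]-1
p5 X@[XOX/OXO/.OX]: (2,0)[XOX/OXO/XOX]+1*
p6 O@[XOX/OXO/XOX] terminal -1; root [.OX/.../.OX] d6

PV length from [.OX/.../.OX]: 5 plies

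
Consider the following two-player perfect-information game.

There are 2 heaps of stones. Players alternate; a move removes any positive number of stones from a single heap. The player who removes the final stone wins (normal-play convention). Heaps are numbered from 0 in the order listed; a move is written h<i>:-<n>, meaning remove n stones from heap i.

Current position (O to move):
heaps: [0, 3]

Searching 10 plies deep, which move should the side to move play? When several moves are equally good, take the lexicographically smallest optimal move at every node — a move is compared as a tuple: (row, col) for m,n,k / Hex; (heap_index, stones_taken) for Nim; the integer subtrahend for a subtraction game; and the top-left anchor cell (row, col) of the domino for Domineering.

[(0,3)] O move#1: h1:-1:-1/(0,2), h1:-2:-1/(0,1), h1:-3:+1/(0,0)*
[(0,0)] end (terminal -1, X#2); searched (0,3) to 10

O's best at [(0,3)]: h1:-3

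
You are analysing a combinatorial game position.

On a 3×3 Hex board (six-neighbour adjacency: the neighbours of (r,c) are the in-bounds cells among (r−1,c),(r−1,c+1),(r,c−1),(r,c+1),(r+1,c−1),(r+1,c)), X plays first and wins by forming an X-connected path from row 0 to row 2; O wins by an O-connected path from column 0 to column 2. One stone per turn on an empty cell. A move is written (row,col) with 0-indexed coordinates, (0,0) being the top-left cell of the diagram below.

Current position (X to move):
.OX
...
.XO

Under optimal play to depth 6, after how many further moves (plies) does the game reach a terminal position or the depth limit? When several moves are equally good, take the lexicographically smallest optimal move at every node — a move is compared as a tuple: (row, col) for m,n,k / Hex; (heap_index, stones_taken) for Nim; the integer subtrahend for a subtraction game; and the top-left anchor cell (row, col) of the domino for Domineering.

PV length from [.OX/.../.XO]: 3 plies

ply 1, X at .OX/.../.XO | (0,0)=+1→XOX/.../.XO*; (1,0)=+1→.OX/X../.XO; (1,1)=+1→.OX/.X./.XO; (1,2)=+1→.OX/..X/.XO; (2,0)=+1→.OX/.../XXO
ply 2, O at XOX/.../.XO | (1,0)=-1→XOX/O../.XO*; (1,1)=-1→XOX/.O./.XO; (1,2)=-1→XOX/..O/.XO; (2,0)=-1→XOX/.../OXO
ply 3, X at XOX/O../.XO | (1,1)=+1→XOX/OX./.XO*; (1,2)=+1→XOX/O.X/.XO; (2,0)=+1→XOX/O../XXO
ply 4: XOX/OX./.XO is terminal -1 (O); from .OX/.../.XO depth 6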